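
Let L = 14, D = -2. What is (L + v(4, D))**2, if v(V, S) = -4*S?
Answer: 484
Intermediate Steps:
(L + v(4, D))**2 = (14 - 4*(-2))**2 = (14 + 8)**2 = 22**2 = 484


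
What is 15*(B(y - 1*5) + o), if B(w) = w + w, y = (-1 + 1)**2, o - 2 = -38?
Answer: -690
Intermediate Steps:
o = -36 (o = 2 - 38 = -36)
y = 0 (y = 0**2 = 0)
B(w) = 2*w
15*(B(y - 1*5) + o) = 15*(2*(0 - 1*5) - 36) = 15*(2*(0 - 5) - 36) = 15*(2*(-5) - 36) = 15*(-10 - 36) = 15*(-46) = -690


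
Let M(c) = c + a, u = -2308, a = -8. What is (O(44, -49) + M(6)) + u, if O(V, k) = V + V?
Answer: -2222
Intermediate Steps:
O(V, k) = 2*V
M(c) = -8 + c (M(c) = c - 8 = -8 + c)
(O(44, -49) + M(6)) + u = (2*44 + (-8 + 6)) - 2308 = (88 - 2) - 2308 = 86 - 2308 = -2222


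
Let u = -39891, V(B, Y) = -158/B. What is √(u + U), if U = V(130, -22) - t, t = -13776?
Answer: I*√110341010/65 ≈ 161.61*I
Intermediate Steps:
U = 895361/65 (U = -158/130 - 1*(-13776) = -158*1/130 + 13776 = -79/65 + 13776 = 895361/65 ≈ 13775.)
√(u + U) = √(-39891 + 895361/65) = √(-1697554/65) = I*√110341010/65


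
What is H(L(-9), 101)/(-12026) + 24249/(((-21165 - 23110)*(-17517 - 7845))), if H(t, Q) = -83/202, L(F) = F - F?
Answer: 517373617/9278276412900 ≈ 5.5762e-5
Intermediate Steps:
L(F) = 0
H(t, Q) = -83/202 (H(t, Q) = -83*1/202 = -83/202)
H(L(-9), 101)/(-12026) + 24249/(((-21165 - 23110)*(-17517 - 7845))) = -83/202/(-12026) + 24249/(((-21165 - 23110)*(-17517 - 7845))) = -83/202*(-1/12026) + 24249/((-44275*(-25362))) = 83/2429252 + 24249/1122902550 = 83/2429252 + 24249*(1/1122902550) = 83/2429252 + 8083/374300850 = 517373617/9278276412900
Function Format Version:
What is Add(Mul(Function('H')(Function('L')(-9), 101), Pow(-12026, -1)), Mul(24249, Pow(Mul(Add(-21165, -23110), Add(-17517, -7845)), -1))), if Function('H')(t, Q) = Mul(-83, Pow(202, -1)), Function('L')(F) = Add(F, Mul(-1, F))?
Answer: Rational(517373617, 9278276412900) ≈ 5.5762e-5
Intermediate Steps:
Function('L')(F) = 0
Function('H')(t, Q) = Rational(-83, 202) (Function('H')(t, Q) = Mul(-83, Rational(1, 202)) = Rational(-83, 202))
Add(Mul(Function('H')(Function('L')(-9), 101), Pow(-12026, -1)), Mul(24249, Pow(Mul(Add(-21165, -23110), Add(-17517, -7845)), -1))) = Add(Mul(Rational(-83, 202), Pow(-12026, -1)), Mul(24249, Pow(Mul(Add(-21165, -23110), Add(-17517, -7845)), -1))) = Add(Mul(Rational(-83, 202), Rational(-1, 12026)), Mul(24249, Pow(Mul(-44275, -25362), -1))) = Add(Rational(83, 2429252), Mul(24249, Pow(1122902550, -1))) = Add(Rational(83, 2429252), Mul(24249, Rational(1, 1122902550))) = Add(Rational(83, 2429252), Rational(8083, 374300850)) = Rational(517373617, 9278276412900)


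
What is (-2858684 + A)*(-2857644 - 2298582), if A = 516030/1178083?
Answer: 17364965223992275692/1178083 ≈ 1.4740e+13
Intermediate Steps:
A = 516030/1178083 (A = 516030*(1/1178083) = 516030/1178083 ≈ 0.43802)
(-2858684 + A)*(-2857644 - 2298582) = (-2858684 + 516030/1178083)*(-2857644 - 2298582) = -3367766506742/1178083*(-5156226) = 17364965223992275692/1178083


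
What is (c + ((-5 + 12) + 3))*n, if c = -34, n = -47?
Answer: 1128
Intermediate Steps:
(c + ((-5 + 12) + 3))*n = (-34 + ((-5 + 12) + 3))*(-47) = (-34 + (7 + 3))*(-47) = (-34 + 10)*(-47) = -24*(-47) = 1128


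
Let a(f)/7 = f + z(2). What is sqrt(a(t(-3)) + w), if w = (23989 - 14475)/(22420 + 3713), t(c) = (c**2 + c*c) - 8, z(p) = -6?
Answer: sqrt(19370772654)/26133 ≈ 5.3258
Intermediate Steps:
t(c) = -8 + 2*c**2 (t(c) = (c**2 + c**2) - 8 = 2*c**2 - 8 = -8 + 2*c**2)
a(f) = -42 + 7*f (a(f) = 7*(f - 6) = 7*(-6 + f) = -42 + 7*f)
w = 9514/26133 ≈ 0.36406
sqrt(a(t(-3)) + w) = sqrt((-42 + 7*(-8 + 2*(-3)**2)) + 9514/26133) = sqrt((-42 + 7*(-8 + 2*9)) + 9514/26133) = sqrt((-42 + 7*(-8 + 18)) + 9514/26133) = sqrt((-42 + 7*10) + 9514/26133) = sqrt((-42 + 70) + 9514/26133) = sqrt(28 + 9514/26133) = sqrt(741238/26133) = sqrt(19370772654)/26133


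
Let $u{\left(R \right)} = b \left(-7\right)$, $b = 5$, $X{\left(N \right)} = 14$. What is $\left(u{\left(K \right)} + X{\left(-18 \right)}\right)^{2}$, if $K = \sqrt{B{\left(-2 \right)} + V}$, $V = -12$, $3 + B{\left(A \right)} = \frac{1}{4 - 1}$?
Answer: $441$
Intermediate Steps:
$B{\left(A \right)} = - \frac{8}{3}$ ($B{\left(A \right)} = -3 + \frac{1}{4 - 1} = -3 + \frac{1}{3} = - \frac{8}{3}$)
$K = \frac{2 i \sqrt{33}}{3}$ ($K = \sqrt{- \frac{8}{3} - 12} = \sqrt{- \frac{44}{3}} = \frac{2 i \sqrt{33}}{3} \approx 3.8297 i$)
$u{\left(R \right)} = -35$ ($u{\left(R \right)} = 5 \left(-7\right) = -35$)
$\left(u{\left(K \right)} + X{\left(-18 \right)}\right)^{2} = \left(-35 + 14\right)^{2} = \left(-21\right)^{2} = 441$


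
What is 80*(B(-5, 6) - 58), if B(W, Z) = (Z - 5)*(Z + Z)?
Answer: -3680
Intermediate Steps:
B(W, Z) = 2*Z*(-5 + Z) (B(W, Z) = (-5 + Z)*(2*Z) = 2*Z*(-5 + Z))
80*(B(-5, 6) - 58) = 80*(2*6*(-5 + 6) - 58) = 80*(2*6*1 - 58) = 80*(12 - 58) = 80*(-46) = -3680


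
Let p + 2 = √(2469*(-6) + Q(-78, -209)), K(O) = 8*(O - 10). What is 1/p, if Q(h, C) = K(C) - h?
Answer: -1/8246 - 3*I*√458/8246 ≈ -0.00012127 - 0.0077859*I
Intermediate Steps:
K(O) = -80 + 8*O (K(O) = 8*(-10 + O) = -80 + 8*O)
Q(h, C) = -80 - h + 8*C (Q(h, C) = (-80 + 8*C) - h = -80 - h + 8*C)
p = -2 + 6*I*√458 (p = -2 + √(2469*(-6) + (-80 - 1*(-78) + 8*(-209))) = -2 + √(-14814 + (-80 + 78 - 1672)) = -2 + √(-14814 - 1674) = -2 + √(-16488) = -2 + 6*I*√458 ≈ -2.0 + 128.41*I)
1/p = 1/(-2 + 6*I*√458)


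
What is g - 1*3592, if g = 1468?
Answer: -2124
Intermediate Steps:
g - 1*3592 = 1468 - 1*3592 = 1468 - 3592 = -2124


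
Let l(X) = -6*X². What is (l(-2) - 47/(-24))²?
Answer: 279841/576 ≈ 485.83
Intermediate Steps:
(l(-2) - 47/(-24))² = (-6*(-2)² - 47/(-24))² = (-6*4 - 47*(-1/24))² = (-24 + 47/24)² = (-529/24)² = 279841/576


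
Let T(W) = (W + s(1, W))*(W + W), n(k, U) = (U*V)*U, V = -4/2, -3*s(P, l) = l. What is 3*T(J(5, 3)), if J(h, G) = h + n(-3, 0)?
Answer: 100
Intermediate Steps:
s(P, l) = -l/3
V = -2 (V = -4*½ = -2)
n(k, U) = -2*U² (n(k, U) = (U*(-2))*U = (-2*U)*U = -2*U²)
J(h, G) = h (J(h, G) = h - 2*0² = h - 2*0 = h + 0 = h)
T(W) = 4*W²/3 (T(W) = (W - W/3)*(W + W) = (2*W/3)*(2*W) = 4*W²/3)
3*T(J(5, 3)) = 3*((4/3)*5²) = 3*((4/3)*25) = 3*(100/3) = 100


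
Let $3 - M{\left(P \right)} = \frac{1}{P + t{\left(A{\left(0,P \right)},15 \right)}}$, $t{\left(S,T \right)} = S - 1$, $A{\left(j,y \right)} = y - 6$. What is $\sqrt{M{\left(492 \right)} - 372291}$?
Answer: $\frac{i \sqrt{355359693329}}{977} \approx 610.15 i$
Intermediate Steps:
$A{\left(j,y \right)} = -6 + y$ ($A{\left(j,y \right)} = y - 6 = -6 + y$)
$t{\left(S,T \right)} = -1 + S$
$M{\left(P \right)} = 3 - \frac{1}{-7 + 2 P}$ ($M{\left(P \right)} = 3 - \frac{1}{P + \left(-1 + \left(-6 + P\right)\right)} = 3 - \frac{1}{P + \left(-7 + P\right)} = 3 - \frac{1}{-7 + 2 P}$)
$\sqrt{M{\left(492 \right)} - 372291} = \sqrt{\frac{2 \left(-11 + 3 \cdot 492\right)}{-7 + 2 \cdot 492} - 372291} = \sqrt{\frac{2 \left(-11 + 1476\right)}{-7 + 984} - 372291} = \sqrt{2 \cdot \frac{1}{977} \cdot 1465 - 372291} = \sqrt{\frac{2930}{977} - 372291} = \sqrt{- \frac{363725377}{977}} = \frac{i \sqrt{355359693329}}{977}$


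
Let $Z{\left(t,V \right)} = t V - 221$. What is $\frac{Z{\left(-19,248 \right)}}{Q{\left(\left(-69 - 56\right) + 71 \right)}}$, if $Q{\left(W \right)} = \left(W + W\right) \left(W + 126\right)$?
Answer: $\frac{4933}{7776} \approx 0.63439$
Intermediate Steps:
$Z{\left(t,V \right)} = -221 + V t$ ($Z{\left(t,V \right)} = V t - 221 = -221 + V t$)
$Q{\left(W \right)} = 2 W \left(126 + W\right)$
$\frac{Z{\left(-19,248 \right)}}{Q{\left(\left(-69 - 56\right) + 71 \right)}} = \frac{-221 + 248 \left(-19\right)}{2 \left(\left(-69 - 56\right) + 71\right) \left(126 + \left(\left(-69 - 56\right) + 71\right)\right)} = \frac{-221 - 4712}{2 \left(-125 + 71\right) \left(126 + \left(-125 + 71\right)\right)} = - \frac{4933}{2 \left(-54\right) \left(126 - 54\right)} = - \frac{4933}{2 \left(-54\right) 72} = - \frac{4933}{-7776} = \left(-4933\right) \left(- \frac{1}{7776}\right) = \frac{4933}{7776}$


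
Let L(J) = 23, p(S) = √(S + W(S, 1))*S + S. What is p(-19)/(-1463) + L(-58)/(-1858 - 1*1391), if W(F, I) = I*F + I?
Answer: 1478/250173 + I*√37/77 ≈ 0.0059079 + 0.078997*I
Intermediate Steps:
W(F, I) = I + F*I (W(F, I) = F*I + I = I + F*I)
p(S) = S + S*√(1 + 2*S) (p(S) = √(S + 1*(1 + S))*S + S = √(S + (1 + S))*S + S = √(1 + 2*S)*S + S = S*√(1 + 2*S) + S = S + S*√(1 + 2*S))
p(-19)/(-1463) + L(-58)/(-1858 - 1*1391) = -19*(1 + √(1 + 2*(-19)))/(-1463) + 23/(-1858 - 1*1391) = -19*(1 + √(1 - 38))*(-1/1463) + 23/(-1858 - 1391) = -19*(1 + √(-37))*(-1/1463) + 23/(-3249) = -19*(1 + I*√37)*(-1/1463) + 23*(-1/3249) = (-19 - 19*I*√37)*(-1/1463) - 23/3249 = (1/77 + I*√37/77) - 23/3249 = 1478/250173 + I*√37/77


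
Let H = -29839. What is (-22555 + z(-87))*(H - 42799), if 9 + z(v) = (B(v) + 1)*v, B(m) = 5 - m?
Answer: 2226717890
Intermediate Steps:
z(v) = -9 + v*(6 - v) (z(v) = -9 + ((5 - v) + 1)*v = -9 + (6 - v)*v = -9 + v*(6 - v))
(-22555 + z(-87))*(H - 42799) = (-22555 + (-9 - 87 - 1*(-87)*(-5 - 87)))*(-29839 - 42799) = (-22555 + (-9 - 87 - 1*(-87)*(-92)))*(-72638) = (-22555 + (-9 - 87 - 8004))*(-72638) = (-22555 - 8100)*(-72638) = -30655*(-72638) = 2226717890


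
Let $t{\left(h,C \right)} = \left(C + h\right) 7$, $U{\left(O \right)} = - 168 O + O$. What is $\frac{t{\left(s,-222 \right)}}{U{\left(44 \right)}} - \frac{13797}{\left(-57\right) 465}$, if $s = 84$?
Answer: $\frac{7054677}{10819930} \approx 0.65201$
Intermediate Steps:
$U{\left(O \right)} = - 167 O$
$t{\left(h,C \right)} = 7 C + 7 h$
$\frac{t{\left(s,-222 \right)}}{U{\left(44 \right)}} - \frac{13797}{\left(-57\right) 465} = \frac{7 \left(-222\right) + 7 \cdot 84}{\left(-167\right) 44} - \frac{13797}{\left(-57\right) 465} = \frac{-1554 + 588}{-7348} - \frac{13797}{-26505} = \left(-966\right) \left(- \frac{1}{7348}\right) - - \frac{1533}{2945} = \frac{483}{3674} + \frac{1533}{2945} = \frac{7054677}{10819930}$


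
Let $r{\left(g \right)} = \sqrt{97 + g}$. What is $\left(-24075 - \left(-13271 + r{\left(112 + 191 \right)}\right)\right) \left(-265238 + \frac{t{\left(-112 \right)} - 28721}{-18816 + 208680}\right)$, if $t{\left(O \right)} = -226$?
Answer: $\frac{7570662879043}{2637} \approx 2.8709 \cdot 10^{9}$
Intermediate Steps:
$\left(-24075 - \left(-13271 + r{\left(112 + 191 \right)}\right)\right) \left(-265238 + \frac{t{\left(-112 \right)} - 28721}{-18816 + 208680}\right) = \left(-24075 + \left(13271 - \sqrt{97 + \left(112 + 191\right)}\right)\right) \left(-265238 + \frac{-226 - 28721}{-18816 + 208680}\right) = \left(-24075 + \left(13271 - \sqrt{97 + 303}\right)\right) \left(-265238 - \frac{28947}{189864}\right) = \left(-24075 + \left(13271 - \sqrt{400}\right)\right) \left(-265238 - \frac{9649}{63288}\right) = \left(-24075 + \left(13271 - 20\right)\right) \left(-265238 - \frac{9649}{63288}\right) = \left(-24075 + \left(13271 - 20\right)\right) \left(- \frac{16786392193}{63288}\right) = \left(-24075 + 13251\right) \left(- \frac{16786392193}{63288}\right) = \left(-10824\right) \left(- \frac{16786392193}{63288}\right) = \frac{7570662879043}{2637}$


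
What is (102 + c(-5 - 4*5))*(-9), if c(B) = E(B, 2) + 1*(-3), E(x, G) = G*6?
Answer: -999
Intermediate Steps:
E(x, G) = 6*G
c(B) = 9 (c(B) = 6*2 + 1*(-3) = 12 - 3 = 9)
(102 + c(-5 - 4*5))*(-9) = (102 + 9)*(-9) = 111*(-9) = -999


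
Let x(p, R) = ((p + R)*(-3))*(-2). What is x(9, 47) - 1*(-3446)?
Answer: 3782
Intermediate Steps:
x(p, R) = 6*R + 6*p (x(p, R) = ((R + p)*(-3))*(-2) = (-3*R - 3*p)*(-2) = 6*R + 6*p)
x(9, 47) - 1*(-3446) = (6*47 + 6*9) - 1*(-3446) = (282 + 54) + 3446 = 336 + 3446 = 3782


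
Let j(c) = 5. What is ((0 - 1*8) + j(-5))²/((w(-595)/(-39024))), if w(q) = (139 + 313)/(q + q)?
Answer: 104486760/113 ≈ 9.2466e+5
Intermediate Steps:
w(q) = 226/q (w(q) = 452/((2*q)) = 452*(1/(2*q)) = 226/q)
((0 - 1*8) + j(-5))²/((w(-595)/(-39024))) = ((0 - 1*8) + 5)²/(((226/(-595))/(-39024))) = ((0 - 8) + 5)²/(((226*(-1/595))*(-1/39024))) = (-8 + 5)²/((-226/595*(-1/39024))) = (-3)²/(113/11609640) = 9*(11609640/113) = 104486760/113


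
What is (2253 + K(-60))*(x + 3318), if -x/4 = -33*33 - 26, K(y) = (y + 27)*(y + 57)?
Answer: 18293856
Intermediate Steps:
K(y) = (27 + y)*(57 + y)
x = 4460 (x = -4*(-33*33 - 26) = -4*(-1089 - 26) = -4*(-1115) = 4460)
(2253 + K(-60))*(x + 3318) = (2253 + (1539 + (-60)² + 84*(-60)))*(4460 + 3318) = (2253 + (1539 + 3600 - 5040))*7778 = (2253 + 99)*7778 = 2352*7778 = 18293856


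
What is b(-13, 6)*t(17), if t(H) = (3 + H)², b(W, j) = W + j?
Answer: -2800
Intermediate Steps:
b(-13, 6)*t(17) = (-13 + 6)*(3 + 17)² = -7*20² = -7*400 = -2800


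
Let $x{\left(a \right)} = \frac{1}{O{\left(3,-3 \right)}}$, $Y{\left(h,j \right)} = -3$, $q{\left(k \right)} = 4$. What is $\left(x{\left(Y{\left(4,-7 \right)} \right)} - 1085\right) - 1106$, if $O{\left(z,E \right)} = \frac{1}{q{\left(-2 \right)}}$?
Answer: $-2187$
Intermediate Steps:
$O{\left(z,E \right)} = \frac{1}{4}$
$x{\left(a \right)} = 4$ ($x{\left(a \right)} = \frac{1}{\frac{1}{4}} = 4$)
$\left(x{\left(Y{\left(4,-7 \right)} \right)} - 1085\right) - 1106 = \left(4 - 1085\right) - 1106 = -1081 - 1106 = -2187$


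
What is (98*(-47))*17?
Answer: -78302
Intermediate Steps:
(98*(-47))*17 = -4606*17 = -78302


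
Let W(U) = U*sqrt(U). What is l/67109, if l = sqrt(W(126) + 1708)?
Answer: sqrt(1708 + 378*sqrt(14))/67109 ≈ 0.00083265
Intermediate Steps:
W(U) = U**(3/2)
l = sqrt(1708 + 378*sqrt(14)) (l = sqrt(126**(3/2) + 1708) = sqrt(378*sqrt(14) + 1708) = sqrt(1708 + 378*sqrt(14)) ≈ 55.878)
l/67109 = sqrt(1708 + 378*sqrt(14))/67109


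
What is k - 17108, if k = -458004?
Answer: -475112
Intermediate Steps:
k - 17108 = -458004 - 17108 = -475112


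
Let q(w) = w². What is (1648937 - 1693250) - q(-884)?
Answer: -825769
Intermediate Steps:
(1648937 - 1693250) - q(-884) = (1648937 - 1693250) - 1*(-884)² = -44313 - 1*781456 = -44313 - 781456 = -825769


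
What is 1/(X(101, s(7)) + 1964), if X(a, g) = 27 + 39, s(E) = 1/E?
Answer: 1/2030 ≈ 0.00049261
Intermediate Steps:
X(a, g) = 66
1/(X(101, s(7)) + 1964) = 1/(66 + 1964) = 1/2030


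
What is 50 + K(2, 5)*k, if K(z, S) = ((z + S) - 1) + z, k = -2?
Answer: 34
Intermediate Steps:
K(z, S) = -1 + S + 2*z (K(z, S) = ((S + z) - 1) + z = (-1 + S + z) + z = -1 + S + 2*z)
50 + K(2, 5)*k = 50 + (-1 + 5 + 2*2)*(-2) = 50 + (-1 + 5 + 4)*(-2) = 50 + 8*(-2) = 50 - 16 = 34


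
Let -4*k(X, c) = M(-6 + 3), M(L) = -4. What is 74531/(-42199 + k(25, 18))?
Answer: -74531/42198 ≈ -1.7662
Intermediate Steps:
k(X, c) = 1 (k(X, c) = -¼*(-4) = 1)
74531/(-42199 + k(25, 18)) = 74531/(-42199 + 1) = 74531/(-42198) = 74531*(-1/42198) = -74531/42198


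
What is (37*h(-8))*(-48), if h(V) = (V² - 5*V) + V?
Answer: -170496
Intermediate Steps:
h(V) = V² - 4*V
(37*h(-8))*(-48) = (37*(-8*(-4 - 8)))*(-48) = (37*(-8*(-12)))*(-48) = (37*96)*(-48) = 3552*(-48) = -170496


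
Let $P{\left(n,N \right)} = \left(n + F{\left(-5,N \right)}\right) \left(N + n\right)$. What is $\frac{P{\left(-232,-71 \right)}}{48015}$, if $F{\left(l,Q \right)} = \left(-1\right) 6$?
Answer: $\frac{24038}{16005} \approx 1.5019$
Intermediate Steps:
$F{\left(l,Q \right)} = -6$
$P{\left(n,N \right)} = \left(-6 + n\right) \left(N + n\right)$ ($P{\left(n,N \right)} = \left(n - 6\right) \left(N + n\right) = \left(-6 + n\right) \left(N + n\right)$)
$\frac{P{\left(-232,-71 \right)}}{48015} = \frac{\left(-232\right)^{2} - -426 - -1392 - -16472}{48015} = \left(53824 + 426 + 1392 + 16472\right) \frac{1}{48015} = 72114 \cdot \frac{1}{48015} = \frac{24038}{16005}$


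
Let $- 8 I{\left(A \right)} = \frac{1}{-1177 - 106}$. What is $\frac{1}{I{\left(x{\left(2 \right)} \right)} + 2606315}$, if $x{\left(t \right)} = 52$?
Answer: $\frac{10264}{26751217161} \approx 3.8368 \cdot 10^{-7}$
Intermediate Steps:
$I{\left(A \right)} = \frac{1}{10264}$ ($I{\left(A \right)} = - \frac{1}{8 \left(-1177 - 106\right)} = - \frac{1}{8 \left(-1283\right)} = \left(- \frac{1}{8}\right) \left(- \frac{1}{1283}\right) = \frac{1}{10264}$)
$\frac{1}{I{\left(x{\left(2 \right)} \right)} + 2606315} = \frac{1}{\frac{1}{10264} + 2606315} = \frac{1}{\frac{26751217161}{10264}} = \frac{10264}{26751217161}$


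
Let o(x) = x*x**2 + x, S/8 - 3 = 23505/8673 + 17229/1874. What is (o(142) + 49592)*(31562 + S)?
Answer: 35713749752343188/386981 ≈ 9.2288e+10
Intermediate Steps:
S = 322980124/2708867 (S = 24 + 8*(23505/8673 + 17229/1874) = 24 + 8*(23505*(1/8673) + 17229*(1/1874)) = 24 + 8*(7835/2891 + 17229/1874) = 24 + 8*(64491829/5417734) = 24 + 257967316/2708867 = 322980124/2708867 ≈ 119.23)
o(x) = x + x**3 (o(x) = x**3 + x = x + x**3)
(o(142) + 49592)*(31562 + S) = ((142 + 142**3) + 49592)*(31562 + 322980124/2708867) = ((142 + 2863288) + 49592)*(85820240378/2708867) = (2863430 + 49592)*(85820240378/2708867) = 2913022*(85820240378/2708867) = 35713749752343188/386981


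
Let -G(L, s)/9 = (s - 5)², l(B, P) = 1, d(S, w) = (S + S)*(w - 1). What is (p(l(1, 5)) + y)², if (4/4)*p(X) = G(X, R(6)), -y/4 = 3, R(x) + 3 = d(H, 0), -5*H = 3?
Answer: 114575616/625 ≈ 1.8332e+5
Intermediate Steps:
H = -⅗ (H = -⅕*3 = -⅗ ≈ -0.60000)
d(S, w) = 2*S*(-1 + w) (d(S, w) = (2*S)*(-1 + w) = 2*S*(-1 + w))
R(x) = -9/5 (R(x) = -3 + 2*(-⅗)*(-1 + 0) = -3 + 2*(-⅗)*(-1) = -3 + 6/5 = -9/5)
y = -12 (y = -4*3 = -12)
G(L, s) = -9*(-5 + s)² (G(L, s) = -9*(s - 5)² = -9*(-5 + s)²)
p(X) = -10404/25 (p(X) = -9*(-5 - 9/5)² = -9*(-34/5)² = -9*1156/25 = -10404/25)
(p(l(1, 5)) + y)² = (-10404/25 - 12)² = (-10704/25)² = 114575616/625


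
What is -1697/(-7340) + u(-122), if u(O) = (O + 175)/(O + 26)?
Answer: -56527/176160 ≈ -0.32088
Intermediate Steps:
u(O) = (175 + O)/(26 + O)
-1697/(-7340) + u(-122) = -1697/(-7340) + (175 - 122)/(26 - 122) = -1697*(-1/7340) + 53/(-96) = 1697/7340 - 1/96*53 = 1697/7340 - 53/96 = -56527/176160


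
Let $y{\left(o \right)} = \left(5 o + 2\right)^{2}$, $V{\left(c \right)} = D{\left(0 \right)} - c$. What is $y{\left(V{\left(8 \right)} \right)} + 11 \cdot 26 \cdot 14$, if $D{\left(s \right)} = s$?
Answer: $5448$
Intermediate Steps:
$V{\left(c \right)} = - c$ ($V{\left(c \right)} = 0 - c = - c$)
$y{\left(o \right)} = \left(2 + 5 o\right)^{2}$
$y{\left(V{\left(8 \right)} \right)} + 11 \cdot 26 \cdot 14 = \left(2 + 5 \left(\left(-1\right) 8\right)\right)^{2} + 11 \cdot 26 \cdot 14 = \left(2 + 5 \left(-8\right)\right)^{2} + 286 \cdot 14 = \left(2 - 40\right)^{2} + 4004 = \left(-38\right)^{2} + 4004 = 1444 + 4004 = 5448$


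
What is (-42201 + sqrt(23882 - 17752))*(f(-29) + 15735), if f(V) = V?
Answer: -662808906 + 15706*sqrt(6130) ≈ -6.6158e+8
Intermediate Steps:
(-42201 + sqrt(23882 - 17752))*(f(-29) + 15735) = (-42201 + sqrt(23882 - 17752))*(-29 + 15735) = (-42201 + sqrt(6130))*15706 = -662808906 + 15706*sqrt(6130)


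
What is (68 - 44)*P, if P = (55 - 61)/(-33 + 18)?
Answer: 48/5 ≈ 9.6000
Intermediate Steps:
P = 2/5 (P = -6/(-15) = -6*(-1/15) = 2/5 ≈ 0.40000)
(68 - 44)*P = (68 - 44)*(2/5) = 24*(2/5) = 48/5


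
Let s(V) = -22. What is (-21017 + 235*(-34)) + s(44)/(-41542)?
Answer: -602504386/20771 ≈ -29007.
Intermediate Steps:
(-21017 + 235*(-34)) + s(44)/(-41542) = (-21017 + 235*(-34)) - 22/(-41542) = (-21017 - 7990) - 22*(-1/41542) = -29007 + 11/20771 = -602504386/20771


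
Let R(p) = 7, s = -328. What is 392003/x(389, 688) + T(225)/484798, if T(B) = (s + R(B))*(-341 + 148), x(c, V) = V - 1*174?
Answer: 47518528559/62296543 ≈ 762.78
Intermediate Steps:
x(c, V) = -174 + V (x(c, V) = V - 174 = -174 + V)
T(B) = 61953 (T(B) = (-328 + 7)*(-341 + 148) = -321*(-193) = 61953)
392003/x(389, 688) + T(225)/484798 = 392003/(-174 + 688) + 61953/484798 = 392003/514 + 61953*(1/484798) = 392003*(1/514) + 61953/484798 = 392003/514 + 61953/484798 = 47518528559/62296543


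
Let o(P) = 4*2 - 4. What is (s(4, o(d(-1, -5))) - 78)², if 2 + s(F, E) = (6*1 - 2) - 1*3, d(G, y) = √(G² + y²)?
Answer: 6241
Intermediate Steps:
o(P) = 4 (o(P) = 8 - 4 = 4)
s(F, E) = -1 (s(F, E) = -2 + ((6*1 - 2) - 1*3) = -2 + ((6 - 2) - 3) = -2 + (4 - 3) = -2 + 1 = -1)
(s(4, o(d(-1, -5))) - 78)² = (-1 - 78)² = (-79)² = 6241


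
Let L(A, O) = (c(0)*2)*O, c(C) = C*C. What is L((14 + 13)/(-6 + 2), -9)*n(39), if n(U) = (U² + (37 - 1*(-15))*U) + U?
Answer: 0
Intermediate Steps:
c(C) = C²
n(U) = U² + 53*U (n(U) = (U² + (37 + 15)*U) + U = (U² + 52*U) + U = U² + 53*U)
L(A, O) = 0 (L(A, O) = (0²*2)*O = (0*2)*O = 0*O = 0)
L((14 + 13)/(-6 + 2), -9)*n(39) = 0*(39*(53 + 39)) = 0*(39*92) = 0*3588 = 0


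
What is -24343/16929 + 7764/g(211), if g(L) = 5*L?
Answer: 9614081/1623645 ≈ 5.9213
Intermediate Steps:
-24343/16929 + 7764/g(211) = -24343/16929 + 7764/((5*211)) = -24343*1/16929 + 7764/1055 = -2213/1539 + 7764*(1/1055) = -2213/1539 + 7764/1055 = 9614081/1623645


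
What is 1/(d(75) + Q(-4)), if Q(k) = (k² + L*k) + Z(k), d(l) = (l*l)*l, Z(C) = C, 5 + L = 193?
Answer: 1/421135 ≈ 2.3745e-6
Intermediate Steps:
L = 188 (L = -5 + 193 = 188)
d(l) = l³ (d(l) = l²*l = l³)
Q(k) = k² + 189*k (Q(k) = (k² + 188*k) + k = k² + 189*k)
1/(d(75) + Q(-4)) = 1/(75³ - 4*(189 - 4)) = 1/(421875 - 4*185) = 1/(421875 - 740) = 1/421135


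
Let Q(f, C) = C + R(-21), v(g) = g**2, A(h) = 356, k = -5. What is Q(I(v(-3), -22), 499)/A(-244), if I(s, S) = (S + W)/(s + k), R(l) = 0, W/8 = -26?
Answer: 499/356 ≈ 1.4017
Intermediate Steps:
W = -208 (W = 8*(-26) = -208)
I(s, S) = (-208 + S)/(-5 + s) (I(s, S) = (S - 208)/(s - 5) = (-208 + S)/(-5 + s))
Q(f, C) = C (Q(f, C) = C + 0 = C)
Q(I(v(-3), -22), 499)/A(-244) = 499/356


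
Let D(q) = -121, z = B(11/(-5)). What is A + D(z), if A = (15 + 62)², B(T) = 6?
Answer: 5808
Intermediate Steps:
z = 6
A = 5929 (A = 77² = 5929)
A + D(z) = 5929 - 121 = 5808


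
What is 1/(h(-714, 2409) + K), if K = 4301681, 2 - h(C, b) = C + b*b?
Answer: -1/1500884 ≈ -6.6627e-7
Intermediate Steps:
h(C, b) = 2 - C - b**2 (h(C, b) = 2 - (C + b*b) = 2 - (C + b**2) = 2 + (-C - b**2) = 2 - C - b**2)
1/(h(-714, 2409) + K) = 1/((2 - 1*(-714) - 1*2409**2) + 4301681) = 1/((2 + 714 - 1*5803281) + 4301681) = 1/((2 + 714 - 5803281) + 4301681) = 1/(-5802565 + 4301681) = 1/(-1500884) = -1/1500884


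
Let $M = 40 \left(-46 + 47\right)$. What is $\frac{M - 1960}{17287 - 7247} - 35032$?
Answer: $- \frac{8793080}{251} \approx -35032.0$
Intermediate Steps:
$M = 40$ ($M = 40 \cdot 1 = 40$)
$\frac{M - 1960}{17287 - 7247} - 35032 = \frac{40 - 1960}{17287 - 7247} - 35032 = - \frac{1920}{10040} - 35032 = \left(-1920\right) \frac{1}{10040} - 35032 = - \frac{48}{251} - 35032 = - \frac{8793080}{251}$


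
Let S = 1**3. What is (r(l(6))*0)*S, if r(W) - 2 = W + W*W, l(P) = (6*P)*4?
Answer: 0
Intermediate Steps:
l(P) = 24*P
r(W) = 2 + W + W**2 (r(W) = 2 + (W + W*W) = 2 + (W + W**2) = 2 + W + W**2)
S = 1
(r(l(6))*0)*S = ((2 + 24*6 + (24*6)**2)*0)*1 = ((2 + 144 + 144**2)*0)*1 = ((2 + 144 + 20736)*0)*1 = (20882*0)*1 = 0*1 = 0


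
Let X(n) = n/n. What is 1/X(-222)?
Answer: 1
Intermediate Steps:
X(n) = 1
1/X(-222) = 1/1 = 1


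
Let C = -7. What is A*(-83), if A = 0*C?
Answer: 0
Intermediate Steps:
A = 0 (A = 0*(-7) = 0)
A*(-83) = 0*(-83) = 0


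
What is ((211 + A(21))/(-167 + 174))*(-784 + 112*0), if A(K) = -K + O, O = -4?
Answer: -20832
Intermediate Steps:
A(K) = -4 - K (A(K) = -K - 4 = -4 - K)
((211 + A(21))/(-167 + 174))*(-784 + 112*0) = ((211 + (-4 - 1*21))/(-167 + 174))*(-784 + 112*0) = ((211 + (-4 - 21))/7)*(-784 + 0) = ((211 - 25)*(⅐))*(-784) = (186*(⅐))*(-784) = (186/7)*(-784) = -20832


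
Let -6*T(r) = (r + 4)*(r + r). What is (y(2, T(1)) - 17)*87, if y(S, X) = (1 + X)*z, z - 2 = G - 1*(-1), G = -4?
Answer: -1421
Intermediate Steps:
z = -1 (z = 2 + (-4 - 1*(-1)) = 2 + (-4 + 1) = 2 - 3 = -1)
T(r) = -r*(4 + r)/3 (T(r) = -(r + 4)*(r + r)/6 = -(4 + r)*2*r/6 = -r*(4 + r)/3)
y(S, X) = -1 - X (y(S, X) = (1 + X)*(-1) = -1 - X)
(y(2, T(1)) - 17)*87 = ((-1 - (-1)*(4 + 1)/3) - 17)*87 = ((-1 - (-1)*5/3) - 17)*87 = ((-1 - 1*(-5/3)) - 17)*87 = ((-1 + 5/3) - 17)*87 = (⅔ - 17)*87 = -49/3*87 = -1421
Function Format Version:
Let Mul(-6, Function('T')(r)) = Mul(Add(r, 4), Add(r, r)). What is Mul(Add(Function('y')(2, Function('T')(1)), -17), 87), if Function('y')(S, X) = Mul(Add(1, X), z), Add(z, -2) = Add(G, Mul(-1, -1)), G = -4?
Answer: -1421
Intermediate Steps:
z = -1 (z = Add(2, Add(-4, Mul(-1, -1))) = Add(2, Add(-4, 1)) = Add(2, -3) = -1)
Function('T')(r) = Mul(Rational(-1, 3), r, Add(4, r)) (Function('T')(r) = Mul(Rational(-1, 6), Mul(Add(r, 4), Add(r, r))) = Mul(Rational(-1, 6), Mul(Add(4, r), Mul(2, r))) = Mul(Rational(-1, 6), Mul(2, r, Add(4, r))) = Mul(Rational(-1, 3), r, Add(4, r)))
Function('y')(S, X) = Add(-1, Mul(-1, X)) (Function('y')(S, X) = Mul(Add(1, X), -1) = Add(-1, Mul(-1, X)))
Mul(Add(Function('y')(2, Function('T')(1)), -17), 87) = Mul(Add(Add(-1, Mul(-1, Mul(Rational(-1, 3), 1, Add(4, 1)))), -17), 87) = Mul(Add(Add(-1, Mul(-1, Mul(Rational(-1, 3), 1, 5))), -17), 87) = Mul(Add(Add(-1, Mul(-1, Rational(-5, 3))), -17), 87) = Mul(Add(Add(-1, Rational(5, 3)), -17), 87) = Mul(Add(Rational(2, 3), -17), 87) = Mul(Rational(-49, 3), 87) = -1421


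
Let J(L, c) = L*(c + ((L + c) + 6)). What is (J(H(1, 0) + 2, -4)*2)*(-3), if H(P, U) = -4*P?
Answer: -48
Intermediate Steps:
J(L, c) = L*(6 + L + 2*c) (J(L, c) = L*(c + (6 + L + c)) = L*(6 + L + 2*c))
(J(H(1, 0) + 2, -4)*2)*(-3) = (((-4*1 + 2)*(6 + (-4*1 + 2) + 2*(-4)))*2)*(-3) = (((-4 + 2)*(6 + (-4 + 2) - 8))*2)*(-3) = (-2*(6 - 2 - 8)*2)*(-3) = (-2*(-4)*2)*(-3) = (8*2)*(-3) = 16*(-3) = -48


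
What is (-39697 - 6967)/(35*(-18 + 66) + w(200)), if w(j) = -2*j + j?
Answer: -5833/185 ≈ -31.530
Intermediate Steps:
w(j) = -j
(-39697 - 6967)/(35*(-18 + 66) + w(200)) = (-39697 - 6967)/(35*(-18 + 66) - 1*200) = -46664/(35*48 - 200) = -46664/(1680 - 200) = -46664/1480 = -46664*1/1480 = -5833/185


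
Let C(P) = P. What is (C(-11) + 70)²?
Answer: 3481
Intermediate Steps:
(C(-11) + 70)² = (-11 + 70)² = 59² = 3481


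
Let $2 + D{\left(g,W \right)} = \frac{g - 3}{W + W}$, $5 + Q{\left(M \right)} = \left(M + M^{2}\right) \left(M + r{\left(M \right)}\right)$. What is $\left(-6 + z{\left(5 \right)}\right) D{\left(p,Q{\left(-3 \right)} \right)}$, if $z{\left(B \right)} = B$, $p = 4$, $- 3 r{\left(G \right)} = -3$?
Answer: $\frac{69}{34} \approx 2.0294$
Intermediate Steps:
$r{\left(G \right)} = 1$ ($r{\left(G \right)} = \left(- \frac{1}{3}\right) \left(-3\right) = 1$)
$Q{\left(M \right)} = -5 + \left(1 + M\right) \left(M + M^{2}\right)$ ($Q{\left(M \right)} = -5 + \left(M + M^{2}\right) \left(M + 1\right) = -5 + \left(M + M^{2}\right) \left(1 + M\right) = -5 + \left(1 + M\right) \left(M + M^{2}\right)$)
$D{\left(g,W \right)} = -2 + \frac{-3 + g}{2 W}$ ($D{\left(g,W \right)} = -2 + \frac{g - 3}{W + W} = -2 + \frac{-3 + g}{2 W}$)
$\left(-6 + z{\left(5 \right)}\right) D{\left(p,Q{\left(-3 \right)} \right)} = \left(-6 + 5\right) \frac{-3 + 4 - 4 \left(-5 - 3 + \left(-3\right)^{3} + 2 \left(-3\right)^{2}\right)}{2 \left(-5 - 3 + \left(-3\right)^{3} + 2 \left(-3\right)^{2}\right)} = - \frac{-3 + 4 - 4 \left(-5 - 3 - 27 + 2 \cdot 9\right)}{2 \left(-5 - 3 - 27 + 2 \cdot 9\right)} = - \frac{-3 + 4 - 4 \left(-5 - 3 - 27 + 18\right)}{2 \left(-5 - 3 - 27 + 18\right)} = - \frac{-3 + 4 - -68}{2 \left(-17\right)} = - \frac{\left(-1\right) \left(-3 + 4 + 68\right)}{2 \cdot 17} = - \frac{\left(-1\right) 69}{2 \cdot 17} = \left(-1\right) \left(- \frac{69}{34}\right) = \frac{69}{34}$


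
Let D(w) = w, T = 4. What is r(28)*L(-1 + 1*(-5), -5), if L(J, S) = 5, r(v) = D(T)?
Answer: 20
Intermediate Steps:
r(v) = 4
r(28)*L(-1 + 1*(-5), -5) = 4*5 = 20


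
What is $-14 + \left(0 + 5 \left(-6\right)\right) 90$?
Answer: $-2714$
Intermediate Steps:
$-14 + \left(0 + 5 \left(-6\right)\right) 90 = -14 + \left(0 - 30\right) 90 = -14 - 2700 = -2714$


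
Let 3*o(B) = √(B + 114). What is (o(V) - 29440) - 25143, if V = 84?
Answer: -54583 + √22 ≈ -54578.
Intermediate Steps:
o(B) = √(114 + B)/3 (o(B) = √(B + 114)/3 = √(114 + B)/3)
(o(V) - 29440) - 25143 = (√(114 + 84)/3 - 29440) - 25143 = (√198/3 - 29440) - 25143 = ((3*√22)/3 - 29440) - 25143 = (√22 - 29440) - 25143 = (-29440 + √22) - 25143 = -54583 + √22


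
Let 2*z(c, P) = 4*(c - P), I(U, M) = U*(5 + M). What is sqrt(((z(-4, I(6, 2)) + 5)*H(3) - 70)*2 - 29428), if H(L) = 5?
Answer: 3*I*sqrt(3382) ≈ 174.46*I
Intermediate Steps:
z(c, P) = -2*P + 2*c (z(c, P) = (4*(c - P))/2 = (-4*P + 4*c)/2 = -2*P + 2*c)
sqrt(((z(-4, I(6, 2)) + 5)*H(3) - 70)*2 - 29428) = sqrt((((-12*(5 + 2) + 2*(-4)) + 5)*5 - 70)*2 - 29428) = sqrt((((-12*7 - 8) + 5)*5 - 70)*2 - 29428) = sqrt((((-2*42 - 8) + 5)*5 - 70)*2 - 29428) = sqrt((((-84 - 8) + 5)*5 - 70)*2 - 29428) = sqrt(((-92 + 5)*5 - 70)*2 - 29428) = sqrt((-87*5 - 70)*2 - 29428) = sqrt((-435 - 70)*2 - 29428) = sqrt(-505*2 - 29428) = sqrt(-1010 - 29428) = sqrt(-30438) = 3*I*sqrt(3382)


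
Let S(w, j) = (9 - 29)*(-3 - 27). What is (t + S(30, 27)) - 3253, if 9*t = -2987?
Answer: -26864/9 ≈ -2984.9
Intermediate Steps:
t = -2987/9 (t = (⅑)*(-2987) = -2987/9 ≈ -331.89)
S(w, j) = 600 (S(w, j) = -20*(-30) = 600)
(t + S(30, 27)) - 3253 = (-2987/9 + 600) - 3253 = 2413/9 - 3253 = -26864/9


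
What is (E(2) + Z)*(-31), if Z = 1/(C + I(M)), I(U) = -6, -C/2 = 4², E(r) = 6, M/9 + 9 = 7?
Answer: -7037/38 ≈ -185.18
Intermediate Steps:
M = -18 (M = -81 + 9*7 = -81 + 63 = -18)
C = -32 (C = -2*4² = -2*16 = -32)
Z = -1/38 (Z = 1/(-32 - 6) = 1/(-38) = -1/38 ≈ -0.026316)
(E(2) + Z)*(-31) = (6 - 1/38)*(-31) = (227/38)*(-31) = -7037/38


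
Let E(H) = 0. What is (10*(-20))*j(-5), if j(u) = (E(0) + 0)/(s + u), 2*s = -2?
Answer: 0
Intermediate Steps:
s = -1 (s = (½)*(-2) = -1)
j(u) = 0 (j(u) = (0 + 0)/(-1 + u) = 0/(-1 + u) = 0)
(10*(-20))*j(-5) = (10*(-20))*0 = -200*0 = 0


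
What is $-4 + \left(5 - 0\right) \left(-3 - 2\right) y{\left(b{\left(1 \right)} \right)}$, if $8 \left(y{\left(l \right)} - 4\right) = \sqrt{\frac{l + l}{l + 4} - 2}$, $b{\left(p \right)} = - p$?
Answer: $-104 - \frac{25 i \sqrt{6}}{12} \approx -104.0 - 5.1031 i$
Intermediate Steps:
$y{\left(l \right)} = 4 + \frac{\sqrt{-2 + \frac{2 l}{4 + l}}}{8}$ ($y{\left(l \right)} = 4 + \frac{\sqrt{\frac{l + l}{l + 4} - 2}}{8} = 4 + \frac{\sqrt{\frac{2 l}{4 + l} - 2}}{8} = 4 + \frac{\sqrt{-2 + \frac{2 l}{4 + l}}}{8}$)
$-4 + \left(5 - 0\right) \left(-3 - 2\right) y{\left(b{\left(1 \right)} \right)} = -4 + \left(5 - 0\right) \left(-3 - 2\right) \left(4 + \frac{\sqrt{2} \sqrt{- \frac{1}{4 - 1}}}{4}\right) = -4 + \left(5 + 0\right) \left(-5\right) \left(4 + \frac{\sqrt{2} \sqrt{- \frac{1}{4 - 1}}}{4}\right) = -4 + 5 \left(-5\right) \left(4 + \frac{\sqrt{2} \sqrt{- \frac{1}{3}}}{4}\right) = -4 - 25 \left(4 + \frac{\sqrt{2} \sqrt{\left(-1\right) \frac{1}{3}}}{4}\right) = -4 - 25 \left(4 + \frac{\sqrt{2} \sqrt{- \frac{1}{3}}}{4}\right) = -4 - 25 \left(4 + \frac{\sqrt{2} \frac{i \sqrt{3}}{3}}{4}\right) = -4 - 25 \left(4 + \frac{i \sqrt{6}}{12}\right) = -4 - \left(100 + \frac{25 i \sqrt{6}}{12}\right) = -104 - \frac{25 i \sqrt{6}}{12}$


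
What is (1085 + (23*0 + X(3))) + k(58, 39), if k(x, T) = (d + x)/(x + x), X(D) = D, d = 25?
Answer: 126291/116 ≈ 1088.7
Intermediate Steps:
k(x, T) = (25 + x)/(2*x) (k(x, T) = (25 + x)/(x + x) = (25 + x)/((2*x)) = (25 + x)*(1/(2*x)) = (25 + x)/(2*x))
(1085 + (23*0 + X(3))) + k(58, 39) = (1085 + (23*0 + 3)) + (1/2)*(25 + 58)/58 = (1085 + (0 + 3)) + (1/2)*(1/58)*83 = (1085 + 3) + 83/116 = 1088 + 83/116 = 126291/116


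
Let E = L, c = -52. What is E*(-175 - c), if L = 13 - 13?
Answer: 0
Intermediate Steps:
L = 0
E = 0
E*(-175 - c) = 0*(-175 - 1*(-52)) = 0*(-175 + 52) = 0*(-123) = 0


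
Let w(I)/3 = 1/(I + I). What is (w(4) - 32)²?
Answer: 64009/64 ≈ 1000.1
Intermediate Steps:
w(I) = 3/(2*I) (w(I) = 3/(I + I) = 3/((2*I)) = 3*(1/(2*I)) = 3/(2*I))
(w(4) - 32)² = ((3/2)/4 - 32)² = ((3/2)*(¼) - 32)² = (3/8 - 32)² = (-253/8)² = 64009/64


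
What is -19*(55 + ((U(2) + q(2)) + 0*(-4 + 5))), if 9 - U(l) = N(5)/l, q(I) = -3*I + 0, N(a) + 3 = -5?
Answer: -1178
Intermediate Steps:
N(a) = -8 (N(a) = -3 - 5 = -8)
q(I) = -3*I
U(l) = 9 + 8/l (U(l) = 9 - (-8)/l = 9 + 8/l)
-19*(55 + ((U(2) + q(2)) + 0*(-4 + 5))) = -19*(55 + (((9 + 8/2) - 3*2) + 0*(-4 + 5))) = -19*(55 + (((9 + 8*(½)) - 6) + 0*1)) = -19*(55 + (((9 + 4) - 6) + 0)) = -19*(55 + ((13 - 6) + 0)) = -19*(55 + (7 + 0)) = -19*(55 + 7) = -19*62 = -1178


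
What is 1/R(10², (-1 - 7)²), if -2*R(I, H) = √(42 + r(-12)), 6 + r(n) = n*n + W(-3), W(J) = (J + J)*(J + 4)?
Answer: -√174/87 ≈ -0.15162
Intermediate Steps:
W(J) = 2*J*(4 + J) (W(J) = (2*J)*(4 + J) = 2*J*(4 + J))
r(n) = -12 + n² (r(n) = -6 + (n*n + 2*(-3)*(4 - 3)) = -6 + (n² + 2*(-3)*1) = -6 + (n² - 6) = -6 + (-6 + n²) = -12 + n²)
R(I, H) = -√174/2 (R(I, H) = -√(42 + (-12 + (-12)²))/2 = -√(42 + (-12 + 144))/2 = -√(42 + 132)/2 = -√174/2)
1/R(10², (-1 - 7)²) = 1/(-√174/2) = -√174/87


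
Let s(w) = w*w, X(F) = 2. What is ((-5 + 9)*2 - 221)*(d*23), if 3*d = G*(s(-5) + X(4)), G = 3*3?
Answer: -396819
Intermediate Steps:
s(w) = w²
G = 9
d = 81 (d = (9*((-5)² + 2))/3 = (9*(25 + 2))/3 = (9*27)/3 = (⅓)*243 = 81)
((-5 + 9)*2 - 221)*(d*23) = ((-5 + 9)*2 - 221)*(81*23) = (4*2 - 221)*1863 = (8 - 221)*1863 = -213*1863 = -396819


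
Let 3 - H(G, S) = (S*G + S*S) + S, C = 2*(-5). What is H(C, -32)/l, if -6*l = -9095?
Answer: -462/535 ≈ -0.86355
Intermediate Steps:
C = -10
H(G, S) = 3 - S - S**2 - G*S (H(G, S) = 3 - ((S*G + S*S) + S) = 3 - ((G*S + S**2) + S) = 3 - ((S**2 + G*S) + S) = 3 - (S + S**2 + G*S) = 3 + (-S - S**2 - G*S) = 3 - S - S**2 - G*S)
l = 9095/6 (l = -1/6*(-9095) = 9095/6 ≈ 1515.8)
H(C, -32)/l = (3 - 1*(-32) - 1*(-32)**2 - 1*(-10)*(-32))/(9095/6) = (3 + 32 - 1*1024 - 320)*(6/9095) = (3 + 32 - 1024 - 320)*(6/9095) = -1309*6/9095 = -462/535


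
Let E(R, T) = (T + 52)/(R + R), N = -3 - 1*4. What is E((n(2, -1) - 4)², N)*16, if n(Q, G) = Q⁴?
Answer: 5/2 ≈ 2.5000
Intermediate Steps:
N = -7 (N = -3 - 4 = -7)
E(R, T) = (52 + T)/(2*R) (E(R, T) = (52 + T)/((2*R)) = (52 + T)*(1/(2*R)) = (52 + T)/(2*R))
E((n(2, -1) - 4)², N)*16 = ((52 - 7)/(2*((2⁴ - 4)²)))*16 = ((½)*45/(16 - 4)²)*16 = ((½)*45/12²)*16 = ((½)*45/144)*16 = ((½)*(1/144)*45)*16 = (5/32)*16 = 5/2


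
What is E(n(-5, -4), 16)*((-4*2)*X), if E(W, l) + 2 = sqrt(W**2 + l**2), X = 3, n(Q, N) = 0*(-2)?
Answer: -336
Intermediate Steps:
n(Q, N) = 0
E(W, l) = -2 + sqrt(W**2 + l**2)
E(n(-5, -4), 16)*((-4*2)*X) = (-2 + sqrt(0**2 + 16**2))*(-4*2*3) = (-2 + sqrt(0 + 256))*(-8*3) = (-2 + sqrt(256))*(-24) = (-2 + 16)*(-24) = 14*(-24) = -336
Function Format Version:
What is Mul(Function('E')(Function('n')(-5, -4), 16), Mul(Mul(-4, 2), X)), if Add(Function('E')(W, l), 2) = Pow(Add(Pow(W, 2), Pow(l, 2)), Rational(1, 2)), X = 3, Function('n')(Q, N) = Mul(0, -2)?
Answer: -336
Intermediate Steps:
Function('n')(Q, N) = 0
Function('E')(W, l) = Add(-2, Pow(Add(Pow(W, 2), Pow(l, 2)), Rational(1, 2)))
Mul(Function('E')(Function('n')(-5, -4), 16), Mul(Mul(-4, 2), X)) = Mul(Add(-2, Pow(Add(Pow(0, 2), Pow(16, 2)), Rational(1, 2))), Mul(Mul(-4, 2), 3)) = Mul(Add(-2, Pow(Add(0, 256), Rational(1, 2))), Mul(-8, 3)) = Mul(Add(-2, Pow(256, Rational(1, 2))), -24) = Mul(Add(-2, 16), -24) = Mul(14, -24) = -336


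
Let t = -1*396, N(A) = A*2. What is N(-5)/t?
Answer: 5/198 ≈ 0.025253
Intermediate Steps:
N(A) = 2*A
t = -396
N(-5)/t = (2*(-5))/(-396) = -10*(-1/396) = 5/198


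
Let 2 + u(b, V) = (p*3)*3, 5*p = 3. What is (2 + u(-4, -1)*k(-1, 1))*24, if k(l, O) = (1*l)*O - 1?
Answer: -576/5 ≈ -115.20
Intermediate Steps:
p = ⅗ (p = (⅕)*3 = ⅗ ≈ 0.60000)
k(l, O) = -1 + O*l (k(l, O) = l*O - 1 = O*l - 1 = -1 + O*l)
u(b, V) = 17/5 (u(b, V) = -2 + ((⅗)*3)*3 = -2 + (9/5)*3 = -2 + 27/5 = 17/5)
(2 + u(-4, -1)*k(-1, 1))*24 = (2 + 17*(-1 + 1*(-1))/5)*24 = (2 + 17*(-1 - 1)/5)*24 = (2 + (17/5)*(-2))*24 = (2 - 34/5)*24 = -24/5*24 = -576/5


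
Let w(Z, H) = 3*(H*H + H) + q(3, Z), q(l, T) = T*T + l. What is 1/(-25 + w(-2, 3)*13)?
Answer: 1/534 ≈ 0.0018727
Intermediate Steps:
q(l, T) = l + T**2 (q(l, T) = T**2 + l = l + T**2)
w(Z, H) = 3 + Z**2 + 3*H + 3*H**2 (w(Z, H) = 3*(H*H + H) + (3 + Z**2) = 3*(H**2 + H) + (3 + Z**2) = 3*(H + H**2) + (3 + Z**2) = (3*H + 3*H**2) + (3 + Z**2) = 3 + Z**2 + 3*H + 3*H**2)
1/(-25 + w(-2, 3)*13) = 1/(-25 + (3 + (-2)**2 + 3*3 + 3*3**2)*13) = 1/(-25 + (3 + 4 + 9 + 3*9)*13) = 1/(-25 + (3 + 4 + 9 + 27)*13) = 1/(-25 + 43*13) = 1/(-25 + 559) = 1/534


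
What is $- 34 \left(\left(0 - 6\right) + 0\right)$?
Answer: $204$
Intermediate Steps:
$- 34 \left(\left(0 - 6\right) + 0\right) = - 34 \left(-6 + 0\right) = \left(-34\right) \left(-6\right) = 204$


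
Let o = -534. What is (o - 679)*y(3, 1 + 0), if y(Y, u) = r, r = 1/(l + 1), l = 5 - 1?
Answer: -1213/5 ≈ -242.60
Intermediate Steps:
l = 4
r = ⅕ (r = 1/(4 + 1) = 1/5 = ⅕ ≈ 0.20000)
y(Y, u) = ⅕
(o - 679)*y(3, 1 + 0) = (-534 - 679)*(⅕) = -1213*⅕ = -1213/5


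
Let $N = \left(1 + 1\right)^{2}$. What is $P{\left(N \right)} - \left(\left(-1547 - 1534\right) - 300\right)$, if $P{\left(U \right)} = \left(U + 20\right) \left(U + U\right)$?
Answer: $3573$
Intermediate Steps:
$N = 4$ ($N = 2^{2} = 4$)
$P{\left(U \right)} = 2 U \left(20 + U\right)$ ($P{\left(U \right)} = \left(20 + U\right) 2 U = 2 U \left(20 + U\right)$)
$P{\left(N \right)} - \left(\left(-1547 - 1534\right) - 300\right) = 2 \cdot 4 \left(20 + 4\right) - \left(\left(-1547 - 1534\right) - 300\right) = 2 \cdot 4 \cdot 24 - \left(-3081 - 300\right) = 192 - -3381 = 192 + 3381 = 3573$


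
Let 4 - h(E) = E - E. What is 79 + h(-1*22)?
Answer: 83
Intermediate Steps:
h(E) = 4 (h(E) = 4 - (E - E) = 4 - 1*0 = 4 + 0 = 4)
79 + h(-1*22) = 79 + 4 = 83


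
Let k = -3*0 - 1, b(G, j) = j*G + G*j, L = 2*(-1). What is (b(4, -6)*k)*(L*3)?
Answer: -288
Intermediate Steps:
L = -2
b(G, j) = 2*G*j (b(G, j) = G*j + G*j = 2*G*j)
k = -1 (k = 0 - 1 = -1)
(b(4, -6)*k)*(L*3) = ((2*4*(-6))*(-1))*(-2*3) = -48*(-1)*(-6) = 48*(-6) = -288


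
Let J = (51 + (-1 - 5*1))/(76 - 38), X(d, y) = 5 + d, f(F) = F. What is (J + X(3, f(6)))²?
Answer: 121801/1444 ≈ 84.350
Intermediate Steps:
J = 45/38 (J = (51 + (-1 - 5))/38 = (51 - 6)*(1/38) = 45*(1/38) = 45/38 ≈ 1.1842)
(J + X(3, f(6)))² = (45/38 + (5 + 3))² = (45/38 + 8)² = (349/38)² = 121801/1444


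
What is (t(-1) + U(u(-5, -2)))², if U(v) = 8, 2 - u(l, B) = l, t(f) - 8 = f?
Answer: 225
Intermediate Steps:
t(f) = 8 + f
u(l, B) = 2 - l
(t(-1) + U(u(-5, -2)))² = ((8 - 1) + 8)² = (7 + 8)² = 15² = 225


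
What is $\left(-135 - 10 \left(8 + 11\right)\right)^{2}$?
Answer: $105625$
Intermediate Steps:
$\left(-135 - 10 \left(8 + 11\right)\right)^{2} = \left(-135 - 190\right)^{2} = \left(-325\right)^{2} = 105625$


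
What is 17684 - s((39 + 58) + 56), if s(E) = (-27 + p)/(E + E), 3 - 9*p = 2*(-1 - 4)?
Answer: 24350983/1377 ≈ 17684.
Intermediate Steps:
p = 13/9 (p = ⅓ - 2*(-1 - 4)/9 = ⅓ - 2*(-5)/9 = ⅓ - ⅑*(-10) = ⅓ + 10/9 = 13/9 ≈ 1.4444)
s(E) = -115/(9*E) (s(E) = (-27 + 13/9)/(E + E) = -230*1/(2*E)/9 = -115/(9*E))
17684 - s((39 + 58) + 56) = 17684 - (-115)/(9*((39 + 58) + 56)) = 17684 - (-115)/(9*(97 + 56)) = 17684 - (-115)/(9*153) = 17684 - 1*(-115/1377) = 17684 + 115/1377 = 24350983/1377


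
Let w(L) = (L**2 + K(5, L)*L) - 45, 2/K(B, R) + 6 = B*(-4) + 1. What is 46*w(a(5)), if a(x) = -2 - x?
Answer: 5244/25 ≈ 209.76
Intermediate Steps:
K(B, R) = 2/(-5 - 4*B) (K(B, R) = 2/(-6 + (B*(-4) + 1)) = 2/(-6 + (-4*B + 1)) = 2/(-6 + (1 - 4*B)) = 2/(-5 - 4*B))
w(L) = -45 + L**2 - 2*L/25 (w(L) = (L**2 + (-2/(5 + 4*5))*L) - 45 = (L**2 + (-2/(5 + 20))*L) - 45 = (L**2 + (-2/25)*L) - 45 = (L**2 + (-2*1/25)*L) - 45 = (L**2 - 2*L/25) - 45 = -45 + L**2 - 2*L/25)
46*w(a(5)) = 46*(-45 + (-2 - 1*5)**2 - 2*(-2 - 1*5)/25) = 46*(-45 + (-2 - 5)**2 - 2*(-2 - 5)/25) = 46*(-45 + (-7)**2 - 2/25*(-7)) = 46*(-45 + 49 + 14/25) = 46*(114/25) = 5244/25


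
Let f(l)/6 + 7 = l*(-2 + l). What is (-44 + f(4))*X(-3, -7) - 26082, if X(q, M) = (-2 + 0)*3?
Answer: -25854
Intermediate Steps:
f(l) = -42 + 6*l*(-2 + l) (f(l) = -42 + 6*(l*(-2 + l)) = -42 + 6*l*(-2 + l))
X(q, M) = -6 (X(q, M) = -2*3 = -6)
(-44 + f(4))*X(-3, -7) - 26082 = (-44 + (-42 - 12*4 + 6*4²))*(-6) - 26082 = (-44 + (-42 - 48 + 6*16))*(-6) - 26082 = (-44 + (-42 - 48 + 96))*(-6) - 26082 = (-44 + 6)*(-6) - 26082 = -38*(-6) - 26082 = 228 - 26082 = -25854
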